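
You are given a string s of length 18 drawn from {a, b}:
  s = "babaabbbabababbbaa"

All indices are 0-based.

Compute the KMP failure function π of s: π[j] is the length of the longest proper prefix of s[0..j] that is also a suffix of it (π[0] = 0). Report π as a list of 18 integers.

[0, 0, 1, 2, 0, 1, 1, 1, 2, 3, 4, 3, 4, 3, 1, 1, 2, 0]

π[0] = 0
j=1 s[j]='a': π[1]=0 (border '')
j=2 s[j]='b': π[2]=1 (border 'b')
j=3 s[j]='a': π[3]=2 (border 'ba')
j=4 s[j]='a': k: 2→0; π[4]=0 (border '')
j=5 s[j]='b': π[5]=1 (border 'b')
j=6 s[j]='b': k: 1→0; π[6]=1 (border 'b')
j=7 s[j]='b': k: 1→0; π[7]=1 (border 'b')
j=8 s[j]='a': π[8]=2 (border 'ba')
j=9 s[j]='b': π[9]=3 (border 'bab')
j=10 s[j]='a': π[10]=4 (border 'baba')
j=11 s[j]='b': k: 4→2; π[11]=3 (border 'bab')
j=12 s[j]='a': π[12]=4 (border 'baba')
j=13 s[j]='b': k: 4→2; π[13]=3 (border 'bab')
j=14 s[j]='b': k: 3→1→0; π[14]=1 (border 'b')
j=15 s[j]='b': k: 1→0; π[15]=1 (border 'b')
j=16 s[j]='a': π[16]=2 (border 'ba')
j=17 s[j]='a': k: 2→0; π[17]=0 (border '')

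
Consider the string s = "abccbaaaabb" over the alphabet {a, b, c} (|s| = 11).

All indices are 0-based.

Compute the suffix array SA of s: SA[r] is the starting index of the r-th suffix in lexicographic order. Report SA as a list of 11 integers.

[5, 6, 7, 8, 0, 10, 4, 9, 1, 3, 2]

sorted suffixes:
  #0 SA[0]=5  'aaaabb'
  #1 SA[1]=6  'aaabb'
  #2 SA[2]=7  'aabb'
  #3 SA[3]=8  'abb'
  #4 SA[4]=0  'abccbaaaabb'
  #5 SA[5]=10  'b'
  #6 SA[6]=4  'baaaabb'
  #7 SA[7]=9  'bb'
  #8 SA[8]=1  'bccbaaaabb'
  #9 SA[9]=3  'cbaaaabb'
  #10 SA[10]=2  'ccbaaaabb'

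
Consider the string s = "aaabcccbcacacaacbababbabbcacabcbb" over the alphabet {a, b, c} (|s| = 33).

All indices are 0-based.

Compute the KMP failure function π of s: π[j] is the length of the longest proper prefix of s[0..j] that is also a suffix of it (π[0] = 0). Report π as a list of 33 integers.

[0, 1, 2, 0, 0, 0, 0, 0, 0, 1, 0, 1, 0, 1, 2, 0, 0, 1, 0, 1, 0, 0, 1, 0, 0, 0, 1, 0, 1, 0, 0, 0, 0]

π[0] = 0
j=1 s[j]='a': π[1]=1 (border 'a')
j=2 s[j]='a': π[2]=2 (border 'aa')
j=3 s[j]='b': k: 2→1→0; π[3]=0 (border '')
j=4 s[j]='c': π[4]=0 (border '')
j=5 s[j]='c': π[5]=0 (border '')
j=6 s[j]='c': π[6]=0 (border '')
j=7 s[j]='b': π[7]=0 (border '')
j=8 s[j]='c': π[8]=0 (border '')
j=9 s[j]='a': π[9]=1 (border 'a')
j=10 s[j]='c': k: 1→0; π[10]=0 (border '')
j=11 s[j]='a': π[11]=1 (border 'a')
j=12 s[j]='c': k: 1→0; π[12]=0 (border '')
j=13 s[j]='a': π[13]=1 (border 'a')
j=14 s[j]='a': π[14]=2 (border 'aa')
j=15 s[j]='c': k: 2→1→0; π[15]=0 (border '')
j=16 s[j]='b': π[16]=0 (border '')
j=17 s[j]='a': π[17]=1 (border 'a')
j=18 s[j]='b': k: 1→0; π[18]=0 (border '')
j=19 s[j]='a': π[19]=1 (border 'a')
j=20 s[j]='b': k: 1→0; π[20]=0 (border '')
j=21 s[j]='b': π[21]=0 (border '')
j=22 s[j]='a': π[22]=1 (border 'a')
j=23 s[j]='b': k: 1→0; π[23]=0 (border '')
j=24 s[j]='b': π[24]=0 (border '')
j=25 s[j]='c': π[25]=0 (border '')
j=26 s[j]='a': π[26]=1 (border 'a')
j=27 s[j]='c': k: 1→0; π[27]=0 (border '')
j=28 s[j]='a': π[28]=1 (border 'a')
j=29 s[j]='b': k: 1→0; π[29]=0 (border '')
j=30 s[j]='c': π[30]=0 (border '')
j=31 s[j]='b': π[31]=0 (border '')
j=32 s[j]='b': π[32]=0 (border '')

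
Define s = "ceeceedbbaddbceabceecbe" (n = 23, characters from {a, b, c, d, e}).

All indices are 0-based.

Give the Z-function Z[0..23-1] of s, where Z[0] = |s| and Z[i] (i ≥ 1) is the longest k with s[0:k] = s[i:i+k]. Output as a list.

Z[0]=23
i=1: fresh scan; Z[1]=0
i=2: fresh scan; Z[2]=0
i=3: fresh scan; Z[3]=3 scan→box=[3,6)
i=4: min(r-i=2, Z[1]=0)=0; Z[4]=0
i=5: min(r-i=1, Z[2]=0)=0; Z[5]=0
i=6: fresh scan; Z[6]=0
i=7: fresh scan; Z[7]=0
i=8: fresh scan; Z[8]=0
i=9: fresh scan; Z[9]=0
i=10: fresh scan; Z[10]=0
i=11: fresh scan; Z[11]=0
i=12: fresh scan; Z[12]=0
i=13: fresh scan; Z[13]=2 scan→box=[13,15)
i=14: min(r-i=1, Z[1]=0)=0; Z[14]=0
i=15: fresh scan; Z[15]=0
i=16: fresh scan; Z[16]=0
i=17: fresh scan; Z[17]=4 scan→box=[17,21)
i=18: min(r-i=3, Z[1]=0)=0; Z[18]=0
i=19: min(r-i=2, Z[2]=0)=0; Z[19]=0
i=20: min(r-i=1, Z[3]=3)=1; Z[20]=1
i=21: fresh scan; Z[21]=0
i=22: fresh scan; Z[22]=0

[23, 0, 0, 3, 0, 0, 0, 0, 0, 0, 0, 0, 0, 2, 0, 0, 0, 4, 0, 0, 1, 0, 0]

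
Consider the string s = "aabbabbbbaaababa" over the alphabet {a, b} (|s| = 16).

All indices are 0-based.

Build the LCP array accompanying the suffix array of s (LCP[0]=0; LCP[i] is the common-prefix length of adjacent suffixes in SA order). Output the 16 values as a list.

[0, 1, 2, 3, 1, 3, 2, 3, 0, 2, 2, 3, 1, 3, 2, 3]

sorted suffixes:
  #0 SA[0]=15  'a'
  #1 SA[1]=9  'aaababa'
  #2 SA[2]=10  'aababa'
  #3 SA[3]=0  'aabbabbbbaaababa'
  #4 SA[4]=13  'aba'
  #5 SA[5]=11  'ababa'
  #6 SA[6]=1  'abbabbbbaaababa'
  #7 SA[7]=4  'abbbbaaababa'
  #8 SA[8]=14  'ba'
  #9 SA[9]=8  'baaababa'
  #10 SA[10]=12  'baba'
  #11 SA[11]=3  'babbbbaaababa'
  #12 SA[12]=7  'bbaaababa'
  #13 SA[13]=2  'bbabbbbaaababa'
  #14 SA[14]=6  'bbbaaababa'
  #15 SA[15]=5  'bbbbaaababa'

SA = [15, 9, 10, 0, 13, 11, 1, 4, 14, 8, 12, 3, 7, 2, 6, 5]
rank  pair      lcp
   1  s[15:],s[9:]  1  'a'
   2  s[9:],s[10:]  2  'aa'
   3  s[10:],s[0:]  3  'aab'
   4  s[0:],s[13:]  1  'a'
   5  s[13:],s[11:]  3  'aba'
   6  s[11:],s[1:]  2  'ab'
   7  s[1:],s[4:]  3  'abb'
   8  s[4:],s[14:]  0  ''
   9  s[14:],s[8:]  2  'ba'
  10  s[8:],s[12:]  2  'ba'
  11  s[12:],s[3:]  3  'bab'
  12  s[3:],s[7:]  1  'b'
  13  s[7:],s[2:]  3  'bba'
  14  s[2:],s[6:]  2  'bb'
  15  s[6:],s[5:]  3  'bbb'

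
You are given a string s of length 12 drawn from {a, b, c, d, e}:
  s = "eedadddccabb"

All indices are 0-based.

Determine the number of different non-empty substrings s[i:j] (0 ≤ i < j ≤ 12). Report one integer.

70

rank | idx | suffix
   0 |   9 | abb
   1 |   3 | adddccabb
   2 |  11 | b
   3 |  10 | bb
   4 |   8 | cabb
   5 |   7 | ccabb
   6 |   2 | dadddccabb
   7 |   6 | dccabb
   8 |   5 | ddccabb
   9 |   4 | dddccabb
  10 |   1 | edadddccabb
  11 |   0 | eedadddccabb

SA = [9, 3, 11, 10, 8, 7, 2, 6, 5, 4, 1, 0]
rank  pair      lcp
   1  s[9:],s[3:]  1  'a'
   2  s[3:],s[11:]  0  ''
   3  s[11:],s[10:]  1  'b'
   4  s[10:],s[8:]  0  ''
   5  s[8:],s[7:]  1  'c'
   6  s[7:],s[2:]  0  ''
   7  s[2:],s[6:]  1  'd'
   8  s[6:],s[5:]  1  'd'
   9  s[5:],s[4:]  2  'dd'
  10  s[4:],s[1:]  0  ''
  11  s[1:],s[0:]  1  'e'

n(n+1)/2 = 12·13/2 = 78
Σ LCP = 0 + 1 + 0 + 1 + 0 + 1 + 0 + 1 + 1 + 2 + 0 + 1 = 8
distinct = 78 − 8 = 70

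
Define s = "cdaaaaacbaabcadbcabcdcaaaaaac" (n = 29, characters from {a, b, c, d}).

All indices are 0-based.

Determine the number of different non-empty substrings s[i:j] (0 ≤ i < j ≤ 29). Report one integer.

rank | idx | suffix
   0 |  22 | aaaaaac
   1 |  23 | aaaaac
   2 |   2 | aaaaacbaabcadbcabcdcaaaaaac
   3 |  24 | aaaac
   4 |   3 | aaaacbaabcadbcabcdcaaaaaac
   5 |  25 | aaac
   6 |   4 | aaacbaabcadbcabcdcaaaaaac
   7 |   9 | aabcadbcabcdcaaaaaac
   8 |  26 | aac
   9 |   5 | aacbaabcadbcabcdcaaaaaac
  10 |  10 | abcadbcabcdcaaaaaac
  11 |  17 | abcdcaaaaaac
  12 |  27 | ac
  13 |   6 | acbaabcadbcabcdcaaaaaac
  14 |  13 | adbcabcdcaaaaaac
  15 |   8 | baabcadbcabcdcaaaaaac
  16 |  15 | bcabcdcaaaaaac
  17 |  11 | bcadbcabcdcaaaaaac
  18 |  18 | bcdcaaaaaac
  19 |  28 | c
  20 |  21 | caaaaaac
  21 |  16 | cabcdcaaaaaac
  22 |  12 | cadbcabcdcaaaaaac
  23 |   7 | cbaabcadbcabcdcaaaaaac
  24 |   0 | cdaaaaacbaabcadbcabcdcaaaaaac
  25 |  19 | cdcaaaaaac
  26 |   1 | daaaaacbaabcadbcabcdcaaaaaac
  27 |  14 | dbcabcdcaaaaaac
  28 |  20 | dcaaaaaac

SA = [22, 23, 2, 24, 3, 25, 4, 9, 26, 5, 10, 17, 27, 6, 13, 8, 15, 11, 18, 28, 21, 16, 12, 7, 0, 19, 1, 14, 20]
[i] adj suffixes → lcp
  [1] 22/23 → 5 ('aaaaa')
  [2] 23/2 → 6 ('aaaaac')
  [3] 2/24 → 4 ('aaaa')
  [4] 24/3 → 5 ('aaaac')
  [5] 3/25 → 3 ('aaa')
  [6] 25/4 → 4 ('aaac')
  [7] 4/9 → 2 ('aa')
  [8] 9/26 → 2 ('aa')
  [9] 26/5 → 3 ('aac')
  [10] 5/10 → 1 ('a')
  [11] 10/17 → 3 ('abc')
  [12] 17/27 → 1 ('a')
  [13] 27/6 → 2 ('ac')
  [14] 6/13 → 1 ('a')
  [15] 13/8 → 0 ('')
  [16] 8/15 → 1 ('b')
  [17] 15/11 → 3 ('bca')
  [18] 11/18 → 2 ('bc')
  [19] 18/28 → 0 ('')
  [20] 28/21 → 1 ('c')
  [21] 21/16 → 2 ('ca')
  [22] 16/12 → 2 ('ca')
  [23] 12/7 → 1 ('c')
  [24] 7/0 → 1 ('c')
  [25] 0/19 → 2 ('cd')
  [26] 19/1 → 0 ('')
  [27] 1/14 → 1 ('d')
  [28] 14/20 → 1 ('d')

n(n+1)/2 = 29·30/2 = 435
Σ LCP = 0 + 5 + 6 + 4 + 5 + 3 + 4 + 2 + 2 + 3 + 1 + 3 + 1 + 2 + 1 + 0 + 1 + 3 + 2 + 0 + 1 + 2 + 2 + 1 + 1 + 2 + 0 + 1 + 1 = 59
distinct = 435 − 59 = 376

376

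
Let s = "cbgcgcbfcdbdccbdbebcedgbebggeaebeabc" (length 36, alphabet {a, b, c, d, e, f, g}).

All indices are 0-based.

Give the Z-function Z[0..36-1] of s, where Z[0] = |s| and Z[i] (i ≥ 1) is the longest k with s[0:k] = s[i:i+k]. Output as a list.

Z[0]=36
i=1: i≥r, start 0; Z[1]=0
i=2: i≥r, start 0; Z[2]=0
i=3: i≥r, start 0; Z[3]=1 scan→box=[3,4)
i=4: i≥r, start 0; Z[4]=0
i=5: i≥r, start 0; Z[5]=2 scan→box=[5,7)
i=6: min(r-i=1, Z[1]=0)=0; Z[6]=0
i=7: i≥r, start 0; Z[7]=0
i=8: i≥r, start 0; Z[8]=1 scan→box=[8,9)
i=9: i≥r, start 0; Z[9]=0
i=10: i≥r, start 0; Z[10]=0
i=11: i≥r, start 0; Z[11]=0
i=12: i≥r, start 0; Z[12]=1 scan→box=[12,13)
i=13: i≥r, start 0; Z[13]=2 scan→box=[13,15)
i=14: min(r-i=1, Z[1]=0)=0; Z[14]=0
i=15: i≥r, start 0; Z[15]=0
i=16: i≥r, start 0; Z[16]=0
i=17: i≥r, start 0; Z[17]=0
i=18: i≥r, start 0; Z[18]=0
i=19: i≥r, start 0; Z[19]=1 scan→box=[19,20)
i=20: i≥r, start 0; Z[20]=0
i=21: i≥r, start 0; Z[21]=0
i=22: i≥r, start 0; Z[22]=0
i=23: i≥r, start 0; Z[23]=0
i=24: i≥r, start 0; Z[24]=0
i=25: i≥r, start 0; Z[25]=0
i=26: i≥r, start 0; Z[26]=0
i=27: i≥r, start 0; Z[27]=0
i=28: i≥r, start 0; Z[28]=0
i=29: i≥r, start 0; Z[29]=0
i=30: i≥r, start 0; Z[30]=0
i=31: i≥r, start 0; Z[31]=0
i=32: i≥r, start 0; Z[32]=0
i=33: i≥r, start 0; Z[33]=0
i=34: i≥r, start 0; Z[34]=0
i=35: i≥r, start 0; Z[35]=1 scan→box=[35,36)

[36, 0, 0, 1, 0, 2, 0, 0, 1, 0, 0, 0, 1, 2, 0, 0, 0, 0, 0, 1, 0, 0, 0, 0, 0, 0, 0, 0, 0, 0, 0, 0, 0, 0, 0, 1]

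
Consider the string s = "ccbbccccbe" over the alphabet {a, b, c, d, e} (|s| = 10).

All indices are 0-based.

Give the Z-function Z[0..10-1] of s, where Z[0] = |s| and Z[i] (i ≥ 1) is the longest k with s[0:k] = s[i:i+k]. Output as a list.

[10, 1, 0, 0, 2, 2, 3, 1, 0, 0]

Z[0]=10
i=1: outside box; Z[1]=1 extend→box=[1,2)
i=2: outside box; Z[2]=0
i=3: outside box; Z[3]=0
i=4: outside box; Z[4]=2 extend→box=[4,6)
i=5: min(r-i=1, Z[1]=1)=1; Z[5]=2 extend→box=[5,7)
i=6: min(r-i=1, Z[1]=1)=1; Z[6]=3 extend→box=[6,9)
i=7: min(r-i=2, Z[1]=1)=1; Z[7]=1
i=8: min(r-i=1, Z[2]=0)=0; Z[8]=0
i=9: outside box; Z[9]=0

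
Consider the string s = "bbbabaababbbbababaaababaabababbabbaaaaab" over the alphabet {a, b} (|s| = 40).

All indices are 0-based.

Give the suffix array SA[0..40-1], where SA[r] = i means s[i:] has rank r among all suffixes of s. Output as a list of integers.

[34, 35, 36, 17, 37, 18, 23, 5, 38, 15, 21, 3, 13, 19, 24, 26, 6, 31, 28, 8, 39, 33, 16, 22, 4, 14, 20, 2, 12, 25, 30, 27, 7, 32, 1, 11, 29, 0, 10, 9]

rank→(start, suffix):
  0 → (34, 'aaaaab')
  1 → (35, 'aaaab')
  2 → (36, 'aaab')
  3 → (17, 'aaababaabababbabbaaaaab')
  4 → (37, 'aab')
  5 → (18, 'aababaabababbabbaaaaab')
  6 → (23, 'aabababbabbaaaaab')
  7 → (5, 'aababbbbababaaababaabababbabbaaaaab')
  8 → (38, 'ab')
  9 → (15, 'abaaababaabababbabbaaaaab')
  10 → (21, 'abaabababbabbaaaaab')
  11 → (3, 'abaababbbbababaaababaabababbabbaaaaab')
  12 → (13, 'ababaaababaabababbabbaaaaab')
  13 → (19, 'ababaabababbabbaaaaab')
  14 → (24, 'abababbabbaaaaab')
  15 → (26, 'ababbabbaaaaab')
  16 → (6, 'ababbbbababaaababaabababbabbaaaaab')
  17 → (31, 'abbaaaaab')
  18 → (28, 'abbabbaaaaab')
  19 → (8, 'abbbbababaaababaabababbabbaaaaab')
  20 → (39, 'b')
  21 → (33, 'baaaaab')
  22 → (16, 'baaababaabababbabbaaaaab')
  23 → (22, 'baabababbabbaaaaab')
  24 → (4, 'baababbbbababaaababaabababbabbaaaaab')
  25 → (14, 'babaaababaabababbabbaaaaab')
  26 → (20, 'babaabababbabbaaaaab')
  27 → (2, 'babaababbbbababaaababaabababbabbaaaaab')
  28 → (12, 'bababaaababaabababbabbaaaaab')
  29 → (25, 'bababbabbaaaaab')
  30 → (30, 'babbaaaaab')
  31 → (27, 'babbabbaaaaab')
  32 → (7, 'babbbbababaaababaabababbabbaaaaab')
  33 → (32, 'bbaaaaab')
  34 → (1, 'bbabaababbbbababaaababaabababbabbaaaaab')
  35 → (11, 'bbababaaababaabababbabbaaaaab')
  36 → (29, 'bbabbaaaaab')
  37 → (0, 'bbbabaababbbbababaaababaabababbabbaaaaab')
  38 → (10, 'bbbababaaababaabababbabbaaaaab')
  39 → (9, 'bbbbababaaababaabababbabbaaaaab')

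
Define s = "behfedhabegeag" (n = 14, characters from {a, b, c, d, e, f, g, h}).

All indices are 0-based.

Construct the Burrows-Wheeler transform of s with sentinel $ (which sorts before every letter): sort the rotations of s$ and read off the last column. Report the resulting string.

ghea$egfbbhaede

rank  rotation         last
    0  $behfedhabegeag  g
    1  abegeag$behfedh  h
    2  ag$behfedhabege  e
    3  begeag$behfedha  a
    4  behfedhabegeag$  $
    5  dhabegeag$behfe  e
    6  eag$behfedhabeg  g
    7  edhabegeag$behf  f
    8  egeag$behfedhab  b
    9  ehfedhabegeag$b  b
   10  fedhabegeag$beh  h
   11  g$behfedhabegea  a
   12  geag$behfedhabe  e
   13  habegeag$behfed  d
   14  hfedhabegeag$be  e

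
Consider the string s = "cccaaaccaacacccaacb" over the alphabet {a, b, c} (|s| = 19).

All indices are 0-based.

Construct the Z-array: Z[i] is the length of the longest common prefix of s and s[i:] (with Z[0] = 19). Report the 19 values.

Z[0]=19
i=1: outside box; Z[1]=2 scan→box=[1,3)
i=2: min(r-i=1, Z[1]=2)=1; Z[2]=1
i=3: outside box; Z[3]=0
i=4: outside box; Z[4]=0
i=5: outside box; Z[5]=0
i=6: outside box; Z[6]=2 scan→box=[6,8)
i=7: min(r-i=1, Z[1]=2)=1; Z[7]=1
i=8: outside box; Z[8]=0
i=9: outside box; Z[9]=0
i=10: outside box; Z[10]=1 scan→box=[10,11)
i=11: outside box; Z[11]=0
i=12: outside box; Z[12]=5 scan→box=[12,17)
i=13: min(r-i=4, Z[1]=2)=2; Z[13]=2
i=14: min(r-i=3, Z[2]=1)=1; Z[14]=1
i=15: min(r-i=2, Z[3]=0)=0; Z[15]=0
i=16: min(r-i=1, Z[4]=0)=0; Z[16]=0
i=17: outside box; Z[17]=1 scan→box=[17,18)
i=18: outside box; Z[18]=0

[19, 2, 1, 0, 0, 0, 2, 1, 0, 0, 1, 0, 5, 2, 1, 0, 0, 1, 0]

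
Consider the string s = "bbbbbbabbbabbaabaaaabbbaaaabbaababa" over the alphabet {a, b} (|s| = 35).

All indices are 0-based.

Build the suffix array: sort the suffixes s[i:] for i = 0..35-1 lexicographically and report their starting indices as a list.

[34, 23, 16, 24, 17, 13, 29, 25, 18, 32, 14, 30, 10, 26, 19, 6, 33, 22, 15, 12, 28, 31, 9, 5, 21, 11, 27, 8, 4, 20, 7, 3, 2, 1, 0]

rank | idx | suffix
   0 |  34 | a
   1 |  23 | aaaabbaababa
   2 |  16 | aaaabbbaaaabbaababa
   3 |  24 | aaabbaababa
   4 |  17 | aaabbbaaaabbaababa
   5 |  13 | aabaaaabbbaaaabbaababa
   6 |  29 | aababa
   7 |  25 | aabbaababa
   8 |  18 | aabbbaaaabbaababa
   9 |  32 | aba
  10 |  14 | abaaaabbbaaaabbaababa
  11 |  30 | ababa
  12 |  10 | abbaabaaaabbbaaaabbaababa
  13 |  26 | abbaababa
  14 |  19 | abbbaaaabbaababa
  15 |   6 | abbbabbaabaaaabbbaaaabbaababa
  16 |  33 | ba
  17 |  22 | baaaabbaababa
  18 |  15 | baaaabbbaaaabbaababa
  19 |  12 | baabaaaabbbaaaabbaababa
  20 |  28 | baababa
  21 |  31 | baba
  22 |   9 | babbaabaaaabbbaaaabbaababa
  23 |   5 | babbbabbaabaaaabbbaaaabbaababa
  24 |  21 | bbaaaabbaababa
  25 |  11 | bbaabaaaabbbaaaabbaababa
  26 |  27 | bbaababa
  27 |   8 | bbabbaabaaaabbbaaaabbaababa
  28 |   4 | bbabbbabbaabaaaabbbaaaabbaababa
  29 |  20 | bbbaaaabbaababa
  30 |   7 | bbbabbaabaaaabbbaaaabbaababa
  31 |   3 | bbbabbbabbaabaaaabbbaaaabbaababa
  32 |   2 | bbbbabbbabbaabaaaabbbaaaabbaababa
  33 |   1 | bbbbbabbbabbaabaaaabbbaaaabbaababa
  34 |   0 | bbbbbbabbbabbaabaaaabbbaaaabbaababa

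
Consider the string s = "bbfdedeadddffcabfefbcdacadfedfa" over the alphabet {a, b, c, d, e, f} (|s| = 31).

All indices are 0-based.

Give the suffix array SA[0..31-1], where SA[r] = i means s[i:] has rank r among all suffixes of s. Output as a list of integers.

[30, 14, 22, 7, 24, 0, 19, 1, 15, 13, 23, 20, 21, 8, 9, 5, 3, 28, 25, 10, 6, 4, 27, 17, 29, 18, 12, 2, 26, 16, 11]

sorted suffixes:
  #0 SA[0]=30  'a'
  #1 SA[1]=14  'abfefbcdacadfedfa'
  #2 SA[2]=22  'acadfedfa'
  #3 SA[3]=7  'adddffcabfefbcdacadfedfa'
  #4 SA[4]=24  'adfedfa'
  #5 SA[5]=0  'bbfdedeadddffcabfefbcdacadfedfa'
  #6 SA[6]=19  'bcdacadfedfa'
  #7 SA[7]=1  'bfdedeadddffcabfefbcdacadfedfa'
  #8 SA[8]=15  'bfefbcdacadfedfa'
  #9 SA[9]=13  'cabfefbcdacadfedfa'
  #10 SA[10]=23  'cadfedfa'
  #11 SA[11]=20  'cdacadfedfa'
  #12 SA[12]=21  'dacadfedfa'
  #13 SA[13]=8  'dddffcabfefbcdacadfedfa'
  #14 SA[14]=9  'ddffcabfefbcdacadfedfa'
  #15 SA[15]=5  'deadddffcabfefbcdacadfedfa'
  #16 SA[16]=3  'dedeadddffcabfefbcdacadfedfa'
  #17 SA[17]=28  'dfa'
  #18 SA[18]=25  'dfedfa'
  #19 SA[19]=10  'dffcabfefbcdacadfedfa'
  #20 SA[20]=6  'eadddffcabfefbcdacadfedfa'
  #21 SA[21]=4  'edeadddffcabfefbcdacadfedfa'
  #22 SA[22]=27  'edfa'
  #23 SA[23]=17  'efbcdacadfedfa'
  #24 SA[24]=29  'fa'
  #25 SA[25]=18  'fbcdacadfedfa'
  #26 SA[26]=12  'fcabfefbcdacadfedfa'
  #27 SA[27]=2  'fdedeadddffcabfefbcdacadfedfa'
  #28 SA[28]=26  'fedfa'
  #29 SA[29]=16  'fefbcdacadfedfa'
  #30 SA[30]=11  'ffcabfefbcdacadfedfa'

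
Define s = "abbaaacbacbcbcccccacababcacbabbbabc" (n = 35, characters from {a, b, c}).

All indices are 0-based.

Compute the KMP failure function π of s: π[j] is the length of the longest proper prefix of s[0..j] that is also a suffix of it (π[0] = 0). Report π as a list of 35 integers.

π[0] = 0
j=1 s[j]='b': π[1]=0 (border '')
j=2 s[j]='b': π[2]=0 (border '')
j=3 s[j]='a': π[3]=1 (border 'a')
j=4 s[j]='a': k: 1→0; π[4]=1 (border 'a')
j=5 s[j]='a': k: 1→0; π[5]=1 (border 'a')
j=6 s[j]='c': k: 1→0; π[6]=0 (border '')
j=7 s[j]='b': π[7]=0 (border '')
j=8 s[j]='a': π[8]=1 (border 'a')
j=9 s[j]='c': k: 1→0; π[9]=0 (border '')
j=10 s[j]='b': π[10]=0 (border '')
j=11 s[j]='c': π[11]=0 (border '')
j=12 s[j]='b': π[12]=0 (border '')
j=13 s[j]='c': π[13]=0 (border '')
j=14 s[j]='c': π[14]=0 (border '')
j=15 s[j]='c': π[15]=0 (border '')
j=16 s[j]='c': π[16]=0 (border '')
j=17 s[j]='c': π[17]=0 (border '')
j=18 s[j]='a': π[18]=1 (border 'a')
j=19 s[j]='c': k: 1→0; π[19]=0 (border '')
j=20 s[j]='a': π[20]=1 (border 'a')
j=21 s[j]='b': π[21]=2 (border 'ab')
j=22 s[j]='a': k: 2→0; π[22]=1 (border 'a')
j=23 s[j]='b': π[23]=2 (border 'ab')
j=24 s[j]='c': k: 2→0; π[24]=0 (border '')
j=25 s[j]='a': π[25]=1 (border 'a')
j=26 s[j]='c': k: 1→0; π[26]=0 (border '')
j=27 s[j]='b': π[27]=0 (border '')
j=28 s[j]='a': π[28]=1 (border 'a')
j=29 s[j]='b': π[29]=2 (border 'ab')
j=30 s[j]='b': π[30]=3 (border 'abb')
j=31 s[j]='b': k: 3→0; π[31]=0 (border '')
j=32 s[j]='a': π[32]=1 (border 'a')
j=33 s[j]='b': π[33]=2 (border 'ab')
j=34 s[j]='c': k: 2→0; π[34]=0 (border '')

[0, 0, 0, 1, 1, 1, 0, 0, 1, 0, 0, 0, 0, 0, 0, 0, 0, 0, 1, 0, 1, 2, 1, 2, 0, 1, 0, 0, 1, 2, 3, 0, 1, 2, 0]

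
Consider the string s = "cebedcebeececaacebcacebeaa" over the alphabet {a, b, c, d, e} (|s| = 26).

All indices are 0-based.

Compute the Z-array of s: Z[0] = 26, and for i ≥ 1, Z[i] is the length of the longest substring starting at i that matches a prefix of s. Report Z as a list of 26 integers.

Z[0]=26
i=1: outside box; Z[1]=0
i=2: outside box; Z[2]=0
i=3: outside box; Z[3]=0
i=4: outside box; Z[4]=0
i=5: outside box; Z[5]=4 extend→box=[5,9)
i=6: min(r-i=3, Z[1]=0)=0; Z[6]=0
i=7: min(r-i=2, Z[2]=0)=0; Z[7]=0
i=8: min(r-i=1, Z[3]=0)=0; Z[8]=0
i=9: outside box; Z[9]=0
i=10: outside box; Z[10]=2 extend→box=[10,12)
i=11: min(r-i=1, Z[1]=0)=0; Z[11]=0
i=12: outside box; Z[12]=1 extend→box=[12,13)
i=13: outside box; Z[13]=0
i=14: outside box; Z[14]=0
i=15: outside box; Z[15]=3 extend→box=[15,18)
i=16: min(r-i=2, Z[1]=0)=0; Z[16]=0
i=17: min(r-i=1, Z[2]=0)=0; Z[17]=0
i=18: outside box; Z[18]=1 extend→box=[18,19)
i=19: outside box; Z[19]=0
i=20: outside box; Z[20]=4 extend→box=[20,24)
i=21: min(r-i=3, Z[1]=0)=0; Z[21]=0
i=22: min(r-i=2, Z[2]=0)=0; Z[22]=0
i=23: min(r-i=1, Z[3]=0)=0; Z[23]=0
i=24: outside box; Z[24]=0
i=25: outside box; Z[25]=0

[26, 0, 0, 0, 0, 4, 0, 0, 0, 0, 2, 0, 1, 0, 0, 3, 0, 0, 1, 0, 4, 0, 0, 0, 0, 0]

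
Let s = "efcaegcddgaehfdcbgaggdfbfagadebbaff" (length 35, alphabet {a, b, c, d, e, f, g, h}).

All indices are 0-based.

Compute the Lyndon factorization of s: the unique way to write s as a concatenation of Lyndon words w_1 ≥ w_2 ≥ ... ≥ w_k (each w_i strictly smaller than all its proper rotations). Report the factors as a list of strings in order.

["ef", "c", "aegcddgaehfdcbgaggdfbfag", "adebbaff"]

emit factor 1: 'ef' (i=0, period=2)
emit factor 2: 'c' (i=2, period=1)
emit factor 3: 'aegcddgaehfdcbgaggdfbfag' (i=3, period=24)
emit factor 4: 'adebbaff' (i=27, period=8)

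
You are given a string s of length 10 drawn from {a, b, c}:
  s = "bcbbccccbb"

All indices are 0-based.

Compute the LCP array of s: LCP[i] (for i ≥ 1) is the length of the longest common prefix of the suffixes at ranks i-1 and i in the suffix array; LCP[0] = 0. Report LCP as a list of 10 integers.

rank→(start, suffix):
  0 → (9, 'b')
  1 → (8, 'bb')
  2 → (2, 'bbccccbb')
  3 → (0, 'bcbbccccbb')
  4 → (3, 'bccccbb')
  5 → (7, 'cbb')
  6 → (1, 'cbbccccbb')
  7 → (6, 'ccbb')
  8 → (5, 'cccbb')
  9 → (4, 'ccccbb')

SA = [9, 8, 2, 0, 3, 7, 1, 6, 5, 4]
i: (SA[i-1],SA[i]) lcp shared
  1: (9,8) 1 'b'
  2: (8,2) 2 'bb'
  3: (2,0) 1 'b'
  4: (0,3) 2 'bc'
  5: (3,7) 0 ''
  6: (7,1) 3 'cbb'
  7: (1,6) 1 'c'
  8: (6,5) 2 'cc'
  9: (5,4) 3 'ccc'

[0, 1, 2, 1, 2, 0, 3, 1, 2, 3]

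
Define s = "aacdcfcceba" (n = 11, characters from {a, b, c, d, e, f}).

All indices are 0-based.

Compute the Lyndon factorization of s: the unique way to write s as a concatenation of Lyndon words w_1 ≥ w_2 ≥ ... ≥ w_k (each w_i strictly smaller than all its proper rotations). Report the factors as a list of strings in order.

["aacdcfcceb", "a"]

emit factor 1: 'aacdcfcceb' (i=0, period=10)
emit factor 2: 'a' (i=10, period=1)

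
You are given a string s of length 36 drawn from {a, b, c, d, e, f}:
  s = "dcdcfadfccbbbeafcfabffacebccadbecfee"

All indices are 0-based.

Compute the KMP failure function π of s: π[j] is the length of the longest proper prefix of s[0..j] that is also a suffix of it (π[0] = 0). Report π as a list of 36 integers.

[0, 0, 1, 2, 0, 0, 1, 0, 0, 0, 0, 0, 0, 0, 0, 0, 0, 0, 0, 0, 0, 0, 0, 0, 0, 0, 0, 0, 0, 1, 0, 0, 0, 0, 0, 0]

π[0] = 0
j=1 s[j]='c': π[1]=0 (border '')
j=2 s[j]='d': π[2]=1 (border 'd')
j=3 s[j]='c': π[3]=2 (border 'dc')
j=4 s[j]='f': k: 2→0; π[4]=0 (border '')
j=5 s[j]='a': π[5]=0 (border '')
j=6 s[j]='d': π[6]=1 (border 'd')
j=7 s[j]='f': k: 1→0; π[7]=0 (border '')
j=8 s[j]='c': π[8]=0 (border '')
j=9 s[j]='c': π[9]=0 (border '')
j=10 s[j]='b': π[10]=0 (border '')
j=11 s[j]='b': π[11]=0 (border '')
j=12 s[j]='b': π[12]=0 (border '')
j=13 s[j]='e': π[13]=0 (border '')
j=14 s[j]='a': π[14]=0 (border '')
j=15 s[j]='f': π[15]=0 (border '')
j=16 s[j]='c': π[16]=0 (border '')
j=17 s[j]='f': π[17]=0 (border '')
j=18 s[j]='a': π[18]=0 (border '')
j=19 s[j]='b': π[19]=0 (border '')
j=20 s[j]='f': π[20]=0 (border '')
j=21 s[j]='f': π[21]=0 (border '')
j=22 s[j]='a': π[22]=0 (border '')
j=23 s[j]='c': π[23]=0 (border '')
j=24 s[j]='e': π[24]=0 (border '')
j=25 s[j]='b': π[25]=0 (border '')
j=26 s[j]='c': π[26]=0 (border '')
j=27 s[j]='c': π[27]=0 (border '')
j=28 s[j]='a': π[28]=0 (border '')
j=29 s[j]='d': π[29]=1 (border 'd')
j=30 s[j]='b': k: 1→0; π[30]=0 (border '')
j=31 s[j]='e': π[31]=0 (border '')
j=32 s[j]='c': π[32]=0 (border '')
j=33 s[j]='f': π[33]=0 (border '')
j=34 s[j]='e': π[34]=0 (border '')
j=35 s[j]='e': π[35]=0 (border '')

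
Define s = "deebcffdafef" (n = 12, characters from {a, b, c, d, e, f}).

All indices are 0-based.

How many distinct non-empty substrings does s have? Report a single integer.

72

rank | idx | suffix
   0 |   8 | afef
   1 |   3 | bcffdafef
   2 |   4 | cffdafef
   3 |   7 | dafef
   4 |   0 | deebcffdafef
   5 |   2 | ebcffdafef
   6 |   1 | eebcffdafef
   7 |  10 | ef
   8 |  11 | f
   9 |   6 | fdafef
  10 |   9 | fef
  11 |   5 | ffdafef

SA = [8, 3, 4, 7, 0, 2, 1, 10, 11, 6, 9, 5]
[i] adj suffixes → lcp
  [1] 8/3 → 0 ('')
  [2] 3/4 → 0 ('')
  [3] 4/7 → 0 ('')
  [4] 7/0 → 1 ('d')
  [5] 0/2 → 0 ('')
  [6] 2/1 → 1 ('e')
  [7] 1/10 → 1 ('e')
  [8] 10/11 → 0 ('')
  [9] 11/6 → 1 ('f')
  [10] 6/9 → 1 ('f')
  [11] 9/5 → 1 ('f')

n(n+1)/2 = 12·13/2 = 78
Σ LCP = 0 + 0 + 0 + 0 + 1 + 0 + 1 + 1 + 0 + 1 + 1 + 1 = 6
distinct = 78 − 6 = 72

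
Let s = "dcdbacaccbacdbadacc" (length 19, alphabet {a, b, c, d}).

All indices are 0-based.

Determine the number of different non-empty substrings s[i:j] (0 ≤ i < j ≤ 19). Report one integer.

rank | idx | suffix
   0 |   4 | acaccbacdbadacc
   1 |  16 | acc
   2 |   6 | accbacdbadacc
   3 |  10 | acdbadacc
   4 |  14 | adacc
   5 |   3 | bacaccbacdbadacc
   6 |   9 | bacdbadacc
   7 |  13 | badacc
   8 |  18 | c
   9 |   5 | caccbacdbadacc
  10 |   8 | cbacdbadacc
  11 |  17 | cc
  12 |   7 | ccbacdbadacc
  13 |   1 | cdbacaccbacdbadacc
  14 |  11 | cdbadacc
  15 |  15 | dacc
  16 |   2 | dbacaccbacdbadacc
  17 |  12 | dbadacc
  18 |   0 | dcdbacaccbacdbadacc

SA = [4, 16, 6, 10, 14, 3, 9, 13, 18, 5, 8, 17, 7, 1, 11, 15, 2, 12, 0]
rank  pair      lcp
   1  s[4:],s[16:]  2  'ac'
   2  s[16:],s[6:]  3  'acc'
   3  s[6:],s[10:]  2  'ac'
   4  s[10:],s[14:]  1  'a'
   5  s[14:],s[3:]  0  ''
   6  s[3:],s[9:]  3  'bac'
   7  s[9:],s[13:]  2  'ba'
   8  s[13:],s[18:]  0  ''
   9  s[18:],s[5:]  1  'c'
  10  s[5:],s[8:]  1  'c'
  11  s[8:],s[17:]  1  'c'
  12  s[17:],s[7:]  2  'cc'
  13  s[7:],s[1:]  1  'c'
  14  s[1:],s[11:]  4  'cdba'
  15  s[11:],s[15:]  0  ''
  16  s[15:],s[2:]  1  'd'
  17  s[2:],s[12:]  3  'dba'
  18  s[12:],s[0:]  1  'd'

n(n+1)/2 = 19·20/2 = 190
Σ LCP = 0 + 2 + 3 + 2 + 1 + 0 + 3 + 2 + 0 + 1 + 1 + 1 + 2 + 1 + 4 + 0 + 1 + 3 + 1 = 28
distinct = 190 − 28 = 162

162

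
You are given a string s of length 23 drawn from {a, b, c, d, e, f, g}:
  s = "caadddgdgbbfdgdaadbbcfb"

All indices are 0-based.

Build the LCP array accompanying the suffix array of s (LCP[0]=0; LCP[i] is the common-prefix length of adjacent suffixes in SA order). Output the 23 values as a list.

[0, 3, 1, 2, 0, 1, 2, 1, 1, 0, 1, 0, 1, 1, 2, 1, 2, 3, 0, 1, 0, 1, 2]

sorted suffixes:
  #0 SA[0]=15  'aadbbcfb'
  #1 SA[1]=1  'aadddgdgbbfdgdaadbbcfb'
  #2 SA[2]=16  'adbbcfb'
  #3 SA[3]=2  'adddgdgbbfdgdaadbbcfb'
  #4 SA[4]=22  'b'
  #5 SA[5]=18  'bbcfb'
  #6 SA[6]=9  'bbfdgdaadbbcfb'
  #7 SA[7]=19  'bcfb'
  #8 SA[8]=10  'bfdgdaadbbcfb'
  #9 SA[9]=0  'caadddgdgbbfdgdaadbbcfb'
  #10 SA[10]=20  'cfb'
  #11 SA[11]=14  'daadbbcfb'
  #12 SA[12]=17  'dbbcfb'
  #13 SA[13]=3  'dddgdgbbfdgdaadbbcfb'
  #14 SA[14]=4  'ddgdgbbfdgdaadbbcfb'
  #15 SA[15]=7  'dgbbfdgdaadbbcfb'
  #16 SA[16]=12  'dgdaadbbcfb'
  #17 SA[17]=5  'dgdgbbfdgdaadbbcfb'
  #18 SA[18]=21  'fb'
  #19 SA[19]=11  'fdgdaadbbcfb'
  #20 SA[20]=8  'gbbfdgdaadbbcfb'
  #21 SA[21]=13  'gdaadbbcfb'
  #22 SA[22]=6  'gdgbbfdgdaadbbcfb'

SA = [15, 1, 16, 2, 22, 18, 9, 19, 10, 0, 20, 14, 17, 3, 4, 7, 12, 5, 21, 11, 8, 13, 6]
rank  pair      lcp
   1  s[15:],s[1:]  3  'aad'
   2  s[1:],s[16:]  1  'a'
   3  s[16:],s[2:]  2  'ad'
   4  s[2:],s[22:]  0  ''
   5  s[22:],s[18:]  1  'b'
   6  s[18:],s[9:]  2  'bb'
   7  s[9:],s[19:]  1  'b'
   8  s[19:],s[10:]  1  'b'
   9  s[10:],s[0:]  0  ''
  10  s[0:],s[20:]  1  'c'
  11  s[20:],s[14:]  0  ''
  12  s[14:],s[17:]  1  'd'
  13  s[17:],s[3:]  1  'd'
  14  s[3:],s[4:]  2  'dd'
  15  s[4:],s[7:]  1  'd'
  16  s[7:],s[12:]  2  'dg'
  17  s[12:],s[5:]  3  'dgd'
  18  s[5:],s[21:]  0  ''
  19  s[21:],s[11:]  1  'f'
  20  s[11:],s[8:]  0  ''
  21  s[8:],s[13:]  1  'g'
  22  s[13:],s[6:]  2  'gd'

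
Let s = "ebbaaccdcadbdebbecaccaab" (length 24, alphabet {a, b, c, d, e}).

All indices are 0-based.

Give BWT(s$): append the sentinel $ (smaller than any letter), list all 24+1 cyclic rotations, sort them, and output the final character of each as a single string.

bcbacacabeedbcedaacacb$db

rank  rotation                   last
    0  $ebbaaccdcadbdebbecaccaab  b
    1  aab$ebbaaccdcadbdebbecacc  c
    2  aaccdcadbdebbecaccaab$ebb  b
    3  ab$ebbaaccdcadbdebbecacca  a
    4  accaab$ebbaaccdcadbdebbec  c
    5  accdcadbdebbecaccaab$ebba  a
    6  adbdebbecaccaab$ebbaaccdc  c
    7  b$ebbaaccdcadbdebbecaccaa  a
    8  baaccdcadbdebbecaccaab$eb  b
    9  bbaaccdcadbdebbecaccaab$e  e
   10  bbecaccaab$ebbaaccdcadbde  e
   11  bdebbecaccaab$ebbaaccdcad  d
   12  becaccaab$ebbaaccdcadbdeb  b
   13  caab$ebbaaccdcadbdebbecac  c
   14  caccaab$ebbaaccdcadbdebbe  e
   15  cadbdebbecaccaab$ebbaaccd  d
   16  ccaab$ebbaaccdcadbdebbeca  a
   17  ccdcadbdebbecaccaab$ebbaa  a
   18  cdcadbdebbecaccaab$ebbaac  c
   19  dbdebbecaccaab$ebbaaccdca  a
   20  dcadbdebbecaccaab$ebbaacc  c
   21  debbecaccaab$ebbaaccdcadb  b
   22  ebbaaccdcadbdebbecaccaab$  $
   23  ebbecaccaab$ebbaaccdcadbd  d
   24  ecaccaab$ebbaaccdcadbdebb  b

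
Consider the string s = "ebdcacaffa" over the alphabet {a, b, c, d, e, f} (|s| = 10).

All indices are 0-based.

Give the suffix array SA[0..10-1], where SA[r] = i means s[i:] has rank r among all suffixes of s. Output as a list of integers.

sorted suffixes:
  #0 SA[0]=9  'a'
  #1 SA[1]=4  'acaffa'
  #2 SA[2]=6  'affa'
  #3 SA[3]=1  'bdcacaffa'
  #4 SA[4]=3  'cacaffa'
  #5 SA[5]=5  'caffa'
  #6 SA[6]=2  'dcacaffa'
  #7 SA[7]=0  'ebdcacaffa'
  #8 SA[8]=8  'fa'
  #9 SA[9]=7  'ffa'

[9, 4, 6, 1, 3, 5, 2, 0, 8, 7]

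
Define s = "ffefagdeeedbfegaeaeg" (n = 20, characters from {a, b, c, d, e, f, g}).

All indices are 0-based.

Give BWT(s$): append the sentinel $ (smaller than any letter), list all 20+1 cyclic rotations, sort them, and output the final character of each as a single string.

ggefdegaeedfafefb$eea

rank  rotation               last
    0  $ffefagdeeedbfegaeaeg  g
    1  aeaeg$ffefagdeeedbfeg  g
    2  aeg$ffefagdeeedbfegae  e
    3  agdeeedbfegaeaeg$ffef  f
    4  bfegaeaeg$ffefagdeeed  d
    5  dbfegaeaeg$ffefagdeee  e
    6  deeedbfegaeaeg$ffefag  g
    7  eaeg$ffefagdeeedbfega  a
    8  edbfegaeaeg$ffefagdee  e
    9  eedbfegaeaeg$ffefagde  e
   10  eeedbfegaeaeg$ffefagd  d
   11  efagdeeedbfegaeaeg$ff  f
   12  eg$ffefagdeeedbfegaea  a
   13  egaeaeg$ffefagdeeedbf  f
   14  fagdeeedbfegaeaeg$ffe  e
   15  fefagdeeedbfegaeaeg$f  f
   16  fegaeaeg$ffefagdeeedb  b
   17  ffefagdeeedbfegaeaeg$  $
   18  g$ffefagdeeedbfegaeae  e
   19  gaeaeg$ffefagdeeedbfe  e
   20  gdeeedbfegaeaeg$ffefa  a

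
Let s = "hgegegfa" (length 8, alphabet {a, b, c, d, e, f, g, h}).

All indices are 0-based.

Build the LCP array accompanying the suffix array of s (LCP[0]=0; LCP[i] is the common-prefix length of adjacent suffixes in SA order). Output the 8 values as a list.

rank | idx | suffix
   0 |   7 | a
   1 |   2 | egegfa
   2 |   4 | egfa
   3 |   6 | fa
   4 |   1 | gegegfa
   5 |   3 | gegfa
   6 |   5 | gfa
   7 |   0 | hgegegfa

SA = [7, 2, 4, 6, 1, 3, 5, 0]
[i] adj suffixes → lcp
  [1] 7/2 → 0 ('')
  [2] 2/4 → 2 ('eg')
  [3] 4/6 → 0 ('')
  [4] 6/1 → 0 ('')
  [5] 1/3 → 3 ('geg')
  [6] 3/5 → 1 ('g')
  [7] 5/0 → 0 ('')

[0, 0, 2, 0, 0, 3, 1, 0]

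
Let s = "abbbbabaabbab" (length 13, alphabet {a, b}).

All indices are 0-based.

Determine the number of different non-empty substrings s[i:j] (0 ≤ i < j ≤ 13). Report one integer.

67

rank→(start, suffix):
  0 → (7, 'aabbab')
  1 → (11, 'ab')
  2 → (5, 'abaabbab')
  3 → (8, 'abbab')
  4 → (0, 'abbbbabaabbab')
  5 → (12, 'b')
  6 → (6, 'baabbab')
  7 → (10, 'bab')
  8 → (4, 'babaabbab')
  9 → (9, 'bbab')
  10 → (3, 'bbabaabbab')
  11 → (2, 'bbbabaabbab')
  12 → (1, 'bbbbabaabbab')

SA = [7, 11, 5, 8, 0, 12, 6, 10, 4, 9, 3, 2, 1]
rank  pair      lcp
   1  s[7:],s[11:]  1  'a'
   2  s[11:],s[5:]  2  'ab'
   3  s[5:],s[8:]  2  'ab'
   4  s[8:],s[0:]  3  'abb'
   5  s[0:],s[12:]  0  ''
   6  s[12:],s[6:]  1  'b'
   7  s[6:],s[10:]  2  'ba'
   8  s[10:],s[4:]  3  'bab'
   9  s[4:],s[9:]  1  'b'
  10  s[9:],s[3:]  4  'bbab'
  11  s[3:],s[2:]  2  'bb'
  12  s[2:],s[1:]  3  'bbb'

n(n+1)/2 = 13·14/2 = 91
Σ LCP = 0 + 1 + 2 + 2 + 3 + 0 + 1 + 2 + 3 + 1 + 4 + 2 + 3 = 24
distinct = 91 − 24 = 67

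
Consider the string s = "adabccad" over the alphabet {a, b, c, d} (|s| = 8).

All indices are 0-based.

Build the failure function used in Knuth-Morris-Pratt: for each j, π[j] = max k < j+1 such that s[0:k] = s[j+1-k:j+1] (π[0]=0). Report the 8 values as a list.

π[0] = 0
j=1 s[j]='d': π[1]=0 (border '')
j=2 s[j]='a': π[2]=1 (border 'a')
j=3 s[j]='b': k: 1→0; π[3]=0 (border '')
j=4 s[j]='c': π[4]=0 (border '')
j=5 s[j]='c': π[5]=0 (border '')
j=6 s[j]='a': π[6]=1 (border 'a')
j=7 s[j]='d': π[7]=2 (border 'ad')

[0, 0, 1, 0, 0, 0, 1, 2]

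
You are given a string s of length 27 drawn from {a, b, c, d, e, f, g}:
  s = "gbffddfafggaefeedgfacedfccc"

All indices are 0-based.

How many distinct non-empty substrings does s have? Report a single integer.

rank→(start, suffix):
  0 → (19, 'acedfccc')
  1 → (11, 'aefeedgfacedfccc')
  2 → (7, 'afggaefeedgfacedfccc')
  3 → (1, 'bffddfafggaefeedgfacedfccc')
  4 → (26, 'c')
  5 → (25, 'cc')
  6 → (24, 'ccc')
  7 → (20, 'cedfccc')
  8 → (4, 'ddfafggaefeedgfacedfccc')
  9 → (5, 'dfafggaefeedgfacedfccc')
  10 → (22, 'dfccc')
  11 → (16, 'dgfacedfccc')
  12 → (21, 'edfccc')
  13 → (15, 'edgfacedfccc')
  14 → (14, 'eedgfacedfccc')
  15 → (12, 'efeedgfacedfccc')
  16 → (18, 'facedfccc')
  17 → (6, 'fafggaefeedgfacedfccc')
  18 → (23, 'fccc')
  19 → (3, 'fddfafggaefeedgfacedfccc')
  20 → (13, 'feedgfacedfccc')
  21 → (2, 'ffddfafggaefeedgfacedfccc')
  22 → (8, 'fggaefeedgfacedfccc')
  23 → (10, 'gaefeedgfacedfccc')
  24 → (0, 'gbffddfafggaefeedgfacedfccc')
  25 → (17, 'gfacedfccc')
  26 → (9, 'ggaefeedgfacedfccc')

SA = [19, 11, 7, 1, 26, 25, 24, 20, 4, 5, 22, 16, 21, 15, 14, 12, 18, 6, 23, 3, 13, 2, 8, 10, 0, 17, 9]
rank  pair      lcp
   1  s[19:],s[11:]  1  'a'
   2  s[11:],s[7:]  1  'a'
   3  s[7:],s[1:]  0  ''
   4  s[1:],s[26:]  0  ''
   5  s[26:],s[25:]  1  'c'
   6  s[25:],s[24:]  2  'cc'
   7  s[24:],s[20:]  1  'c'
   8  s[20:],s[4:]  0  ''
   9  s[4:],s[5:]  1  'd'
  10  s[5:],s[22:]  2  'df'
  11  s[22:],s[16:]  1  'd'
  12  s[16:],s[21:]  0  ''
  13  s[21:],s[15:]  2  'ed'
  14  s[15:],s[14:]  1  'e'
  15  s[14:],s[12:]  1  'e'
  16  s[12:],s[18:]  0  ''
  17  s[18:],s[6:]  2  'fa'
  18  s[6:],s[23:]  1  'f'
  19  s[23:],s[3:]  1  'f'
  20  s[3:],s[13:]  1  'f'
  21  s[13:],s[2:]  1  'f'
  22  s[2:],s[8:]  1  'f'
  23  s[8:],s[10:]  0  ''
  24  s[10:],s[0:]  1  'g'
  25  s[0:],s[17:]  1  'g'
  26  s[17:],s[9:]  1  'g'

n(n+1)/2 = 27·28/2 = 378
Σ LCP = 0 + 1 + 1 + 0 + 0 + 1 + 2 + 1 + 0 + 1 + 2 + 1 + 0 + 2 + 1 + 1 + 0 + 2 + 1 + 1 + 1 + 1 + 1 + 0 + 1 + 1 + 1 = 24
distinct = 378 − 24 = 354

354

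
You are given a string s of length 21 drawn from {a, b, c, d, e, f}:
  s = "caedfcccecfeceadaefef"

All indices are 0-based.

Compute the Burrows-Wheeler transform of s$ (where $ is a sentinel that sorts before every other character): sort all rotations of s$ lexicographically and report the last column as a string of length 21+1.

fecd$fceceaecfcafaedce

rank  rotation                last
    0  $caedfcccecfeceadaefef  f
    1  adaefef$caedfcccecfece  e
    2  aedfcccecfeceadaefef$c  c
    3  aefef$caedfcccecfecead  d
    4  caedfcccecfeceadaefef$  $
    5  cccecfeceadaefef$caedf  f
    6  ccecfeceadaefef$caedfc  c
    7  ceadaefef$caedfcccecfe  e
    8  cecfeceadaefef$caedfcc  c
    9  cfeceadaefef$caedfccce  e
   10  daefef$caedfcccecfecea  a
   11  dfcccecfeceadaefef$cae  e
   12  eadaefef$caedfcccecfec  c
   13  eceadaefef$caedfcccecf  f
   14  ecfeceadaefef$caedfccc  c
   15  edfcccecfeceadaefef$ca  a
   16  ef$caedfcccecfeceadaef  f
   17  efef$caedfcccecfeceada  a
   18  f$caedfcccecfeceadaefe  e
   19  fcccecfeceadaefef$caed  d
   20  feceadaefef$caedfcccec  c
   21  fef$caedfcccecfeceadae  e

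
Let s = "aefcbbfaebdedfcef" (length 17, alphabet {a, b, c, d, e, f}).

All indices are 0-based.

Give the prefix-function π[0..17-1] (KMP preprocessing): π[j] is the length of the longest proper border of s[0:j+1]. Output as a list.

[0, 0, 0, 0, 0, 0, 0, 1, 2, 0, 0, 0, 0, 0, 0, 0, 0]

π[0] = 0
j=1 s[j]='e': π[1]=0 (border '')
j=2 s[j]='f': π[2]=0 (border '')
j=3 s[j]='c': π[3]=0 (border '')
j=4 s[j]='b': π[4]=0 (border '')
j=5 s[j]='b': π[5]=0 (border '')
j=6 s[j]='f': π[6]=0 (border '')
j=7 s[j]='a': π[7]=1 (border 'a')
j=8 s[j]='e': π[8]=2 (border 'ae')
j=9 s[j]='b': k: 2→0; π[9]=0 (border '')
j=10 s[j]='d': π[10]=0 (border '')
j=11 s[j]='e': π[11]=0 (border '')
j=12 s[j]='d': π[12]=0 (border '')
j=13 s[j]='f': π[13]=0 (border '')
j=14 s[j]='c': π[14]=0 (border '')
j=15 s[j]='e': π[15]=0 (border '')
j=16 s[j]='f': π[16]=0 (border '')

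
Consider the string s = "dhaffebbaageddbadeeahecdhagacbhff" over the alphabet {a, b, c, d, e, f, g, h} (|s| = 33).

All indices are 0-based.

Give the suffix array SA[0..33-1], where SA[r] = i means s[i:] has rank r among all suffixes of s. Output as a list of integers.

rank | idx | suffix
   0 |   8 | aageddbadeeahecdhagacbhff
   1 |  27 | acbhff
   2 |  15 | adeeahecdhagacbhff
   3 |   2 | affebbaageddbadeeahecdhagacbhff
   4 |  25 | agacbhff
   5 |   9 | ageddbadeeahecdhagacbhff
   6 |  19 | ahecdhagacbhff
   7 |   7 | baageddbadeeahecdhagacbhff
   8 |  14 | badeeahecdhagacbhff
   9 |   6 | bbaageddbadeeahecdhagacbhff
  10 |  29 | bhff
  11 |  28 | cbhff
  12 |  22 | cdhagacbhff
  13 |  13 | dbadeeahecdhagacbhff
  14 |  12 | ddbadeeahecdhagacbhff
  15 |  16 | deeahecdhagacbhff
  16 |   0 | dhaffebbaageddbadeeahecdhagacbhff
  17 |  23 | dhagacbhff
  18 |  18 | eahecdhagacbhff
  19 |   5 | ebbaageddbadeeahecdhagacbhff
  20 |  21 | ecdhagacbhff
  21 |  11 | eddbadeeahecdhagacbhff
  22 |  17 | eeahecdhagacbhff
  23 |  32 | f
  24 |   4 | febbaageddbadeeahecdhagacbhff
  25 |  31 | ff
  26 |   3 | ffebbaageddbadeeahecdhagacbhff
  27 |  26 | gacbhff
  28 |  10 | geddbadeeahecdhagacbhff
  29 |   1 | haffebbaageddbadeeahecdhagacbhff
  30 |  24 | hagacbhff
  31 |  20 | hecdhagacbhff
  32 |  30 | hff

[8, 27, 15, 2, 25, 9, 19, 7, 14, 6, 29, 28, 22, 13, 12, 16, 0, 23, 18, 5, 21, 11, 17, 32, 4, 31, 3, 26, 10, 1, 24, 20, 30]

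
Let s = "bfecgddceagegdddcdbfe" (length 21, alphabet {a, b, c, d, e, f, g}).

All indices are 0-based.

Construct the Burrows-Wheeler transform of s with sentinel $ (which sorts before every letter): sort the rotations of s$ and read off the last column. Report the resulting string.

eed$ddecdddggfcfgbbcea

rank  rotation                last
    0  $bfecgddceagegdddcdbfe  e
    1  agegdddcdbfe$bfecgddce  e
    2  bfe$bfecgddceagegdddcd  d
    3  bfecgddceagegdddcdbfe$  $
    4  cdbfe$bfecgddceagegddd  d
    5  ceagegdddcdbfe$bfecgdd  d
    6  cgddceagegdddcdbfe$bfe  e
    7  dbfe$bfecgddceagegdddc  c
    8  dcdbfe$bfecgddceagegdd  d
    9  dceagegdddcdbfe$bfecgd  d
   10  ddcdbfe$bfecgddceagegd  d
   11  ddceagegdddcdbfe$bfecg  g
   12  dddcdbfe$bfecgddceageg  g
   13  e$bfecgddceagegdddcdbf  f
   14  eagegdddcdbfe$bfecgddc  c
   15  ecgddceagegdddcdbfe$bf  f
   16  egdddcdbfe$bfecgddceag  g
   17  fe$bfecgddceagegdddcdb  b
   18  fecgddceagegdddcdbfe$b  b
   19  gddceagegdddcdbfe$bfec  c
   20  gdddcdbfe$bfecgddceage  e
   21  gegdddcdbfe$bfecgddcea  a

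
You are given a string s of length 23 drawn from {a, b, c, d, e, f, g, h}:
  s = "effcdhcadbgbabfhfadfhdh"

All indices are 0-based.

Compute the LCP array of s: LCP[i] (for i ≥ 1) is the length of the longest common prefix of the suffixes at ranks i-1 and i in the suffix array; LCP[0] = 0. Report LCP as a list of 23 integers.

sorted suffixes:
  #0 SA[0]=12  'abfhfadfhdh'
  #1 SA[1]=7  'adbgbabfhfadfhdh'
  #2 SA[2]=17  'adfhdh'
  #3 SA[3]=11  'babfhfadfhdh'
  #4 SA[4]=13  'bfhfadfhdh'
  #5 SA[5]=9  'bgbabfhfadfhdh'
  #6 SA[6]=6  'cadbgbabfhfadfhdh'
  #7 SA[7]=3  'cdhcadbgbabfhfadfhdh'
  #8 SA[8]=8  'dbgbabfhfadfhdh'
  #9 SA[9]=18  'dfhdh'
  #10 SA[10]=21  'dh'
  #11 SA[11]=4  'dhcadbgbabfhfadfhdh'
  #12 SA[12]=0  'effcdhcadbgbabfhfadfhdh'
  #13 SA[13]=16  'fadfhdh'
  #14 SA[14]=2  'fcdhcadbgbabfhfadfhdh'
  #15 SA[15]=1  'ffcdhcadbgbabfhfadfhdh'
  #16 SA[16]=19  'fhdh'
  #17 SA[17]=14  'fhfadfhdh'
  #18 SA[18]=10  'gbabfhfadfhdh'
  #19 SA[19]=22  'h'
  #20 SA[20]=5  'hcadbgbabfhfadfhdh'
  #21 SA[21]=20  'hdh'
  #22 SA[22]=15  'hfadfhdh'

SA = [12, 7, 17, 11, 13, 9, 6, 3, 8, 18, 21, 4, 0, 16, 2, 1, 19, 14, 10, 22, 5, 20, 15]
i: (SA[i-1],SA[i]) lcp shared
  1: (12,7) 1 'a'
  2: (7,17) 2 'ad'
  3: (17,11) 0 ''
  4: (11,13) 1 'b'
  5: (13,9) 1 'b'
  6: (9,6) 0 ''
  7: (6,3) 1 'c'
  8: (3,8) 0 ''
  9: (8,18) 1 'd'
  10: (18,21) 1 'd'
  11: (21,4) 2 'dh'
  12: (4,0) 0 ''
  13: (0,16) 0 ''
  14: (16,2) 1 'f'
  15: (2,1) 1 'f'
  16: (1,19) 1 'f'
  17: (19,14) 2 'fh'
  18: (14,10) 0 ''
  19: (10,22) 0 ''
  20: (22,5) 1 'h'
  21: (5,20) 1 'h'
  22: (20,15) 1 'h'

[0, 1, 2, 0, 1, 1, 0, 1, 0, 1, 1, 2, 0, 0, 1, 1, 1, 2, 0, 0, 1, 1, 1]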